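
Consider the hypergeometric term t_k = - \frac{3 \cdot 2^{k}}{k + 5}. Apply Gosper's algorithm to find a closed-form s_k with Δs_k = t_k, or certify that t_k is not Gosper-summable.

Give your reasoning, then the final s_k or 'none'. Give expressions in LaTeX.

no hypergeometric antidifference exists

Ratio r(k) = 2*(k + 5)/(k + 6).
Gosper form: A/B · C(k+1)/C(k) with A=2*k + 10, B=k + 6, C=1.
Need (2*k + 10)·f(k+1) − (k + 5)·f(k) = 1.
Bound: deg f ≤ -1.
d = -1 < 0 ⇒ no nonzero polynomial f; not summable.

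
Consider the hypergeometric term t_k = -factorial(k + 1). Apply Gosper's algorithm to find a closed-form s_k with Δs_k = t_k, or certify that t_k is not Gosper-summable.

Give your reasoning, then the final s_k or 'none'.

none — t_k is not Gosper-summable

t_(k+1)/t_k = k + 2.
Gosper form: A/B · C(k+1)/C(k) with A=k + 2, B=1, C=1.
Set up (k + 2)·f(k+1) − (1)·f(k) − (1) = 0.
Degrees (1,0,0) ⇒ d ≤ -1.
deg f ≤ -1 is impossible — no certificate.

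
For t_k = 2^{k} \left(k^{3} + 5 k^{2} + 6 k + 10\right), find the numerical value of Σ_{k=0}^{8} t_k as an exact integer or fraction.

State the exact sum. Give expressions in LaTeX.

Σ = 351230

Step 1: r(k) = 2*(k**3 + 8*k**2 + 19*k + 22)/(k**3 + 5*k**2 + 6*k + 10).
Factor: A=2; B=1; C=k**3 + 5*k**2 + 6*k + 10.
Key eq: (2)·f(k+1) = (1)·f(k) + (k**3 + 5*k**2 + 6*k + 10).
From deg A=0, deg B=0, deg C=3: d=3.
Match coefficients ⇒ f(k) = k**3 - k**2 + 4*k + 2.
Get s_k = R·t_k = 2**k*(k**3 - k**2 + 4*k + 2) with R(k) = B(k−1)f(k)/C(k) = (k**3 - k**2 + 4*k + 2)/(k**3 + 5*k**2 + 6*k + 10).
Δs = 2**k*(k**3 + 5*k**2 + 6*k + 10), as required.
Telescoping: Σ = s_(9) − s_(0) = 351232 − (2) = 351230.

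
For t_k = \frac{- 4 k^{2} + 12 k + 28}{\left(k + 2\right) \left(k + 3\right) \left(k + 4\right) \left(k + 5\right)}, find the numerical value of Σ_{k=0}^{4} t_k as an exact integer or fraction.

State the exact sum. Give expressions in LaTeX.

Σ = 25/63

The ratio is (k + 2)*(3*k - (k + 1)**2 + 10)/((k + 6)*(-k**2 + 3*k + 7)).
Gosper form: A/B · C(k+1)/C(k) with A=k + 2, B=k + 6, C=k**2 - 3*k - 7.
Solve (k + 2)·f(k+1) − (k + 5)·f(k) = k**2 - 3*k - 7.
Bound: deg f ≤ 3.
Match coefficients ⇒ f(k) = -k*(k**2 + 33*k + 50)/24.
Certificate R = B(k−1)f/C = -k*(k + 5)*(k**2 + 33*k + 50)/(24*(k**2 - 3*k - 7)) gives s_k = k*(k**2 + 33*k + 50)/(6*(k + 2)*(k + 3)*(k + 4)).
s_(k+1) − s_k = 4*(-k**2 + 3*k + 7)/(k**4 + 14*k**3 + 71*k**2 + 154*k + 120) = t_k.
Telescoping: Σ = s_(5) − s_(0) = 25/63 − (0) = 25/63.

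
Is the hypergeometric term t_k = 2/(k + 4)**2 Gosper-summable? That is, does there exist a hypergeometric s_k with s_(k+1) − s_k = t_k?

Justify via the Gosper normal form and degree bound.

t_(k+1)/t_k = (k + 4)**2/(k + 5)**2.
A = k**2 + 8*k + 16, B = k**2 + 10*k + 25, C = 1.
Solve (k**2 + 8*k + 16)·f(k+1) − (k**2 + 8*k + 16)·f(k) = 1.
Degrees (2,2,0) ⇒ d ≤ 0.
Write f(k) = c0. Then LHS − RHS = -1, requiring -1 = 0: contradictory. No certificate.

No; the coefficient equations for f are inconsistent.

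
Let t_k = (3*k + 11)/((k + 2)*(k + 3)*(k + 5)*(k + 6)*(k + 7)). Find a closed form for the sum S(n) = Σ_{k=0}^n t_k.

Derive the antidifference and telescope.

Ratio r(k) = (k + 2)*(k + 5)*(3*k + 14)/((k + 4)*(k + 8)*(3*k + 11)).
Gosper form: A/B · C(k+1)/C(k) with A=k + 2, B=k + 8, C=k**2 + 23*k/3 + 44/3.
Need (k + 2)·f(k+1) − (k + 7)·f(k) = k**2 + 23*k/3 + 44/3.
d = 5 from the (1,1,2) case.
Solving with deg f ≤ 5: f(k) = k*(k + 3)*(k + 4)*(k**2 + 13*k + 52)/180.
Then R = B(k−1)f/C = k*(k + 3)*(k + 7)*(k**2 + 13*k + 52)/(60*(3*k + 11)), so s_k = R(k)·t_k = k*(k**2 + 13*k + 52)/(60*(k**3 + 13*k**2 + 52*k + 60)).
s_(k+1) − s_k = (3*k + 11)/(k**5 + 23*k**4 + 203*k**3 + 853*k**2 + 1692*k + 1260) = t_k.
Evaluate: s_(n+1) = (n**3 + 16*n**2 + 81*n + 66)/(60*(n**3 + 16*n**2 + 81*n + 126)); subtract s_(0) = 0 ⇒ S(n) = (n**3 + 16*n**2 + 81*n + 66)/(60*(n**3 + 16*n**2 + 81*n + 126)).

S(n) = (n**3 + 16*n**2 + 81*n + 66)/(60*(n**3 + 16*n**2 + 81*n + 126))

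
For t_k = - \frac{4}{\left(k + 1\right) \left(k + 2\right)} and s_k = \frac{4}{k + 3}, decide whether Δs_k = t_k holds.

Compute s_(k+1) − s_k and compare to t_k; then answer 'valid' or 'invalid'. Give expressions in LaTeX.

Invalid: residual \frac{8 \left(2 k + 5\right)}{k^{4} + 10 k^{3} + 35 k^{2} + 50 k + 24} ≠ 0.

s_(k+1) = 4/(k + 4)
s_(k+1) − s_k = -4/((k + 3)*(k + 4))
(s_(k+1) − s_k) − t_k = 8*(2*k + 5)/(k**4 + 10*k**3 + 35*k**2 + 50*k + 24)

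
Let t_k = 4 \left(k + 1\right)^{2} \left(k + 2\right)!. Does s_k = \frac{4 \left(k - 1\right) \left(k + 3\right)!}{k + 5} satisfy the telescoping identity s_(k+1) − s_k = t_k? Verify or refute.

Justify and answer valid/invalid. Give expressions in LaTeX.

Invalid: residual - \frac{8 \left(k^{3} + 7 k^{2} + 10 k + 6\right) \left(k + 2\right)!}{\left(k + 5\right) \left(k + 6\right)} ≠ 0.

s_(k+1) = 4*k*factorial(k + 4)/(k + 6)
s_(k+1) − s_k = 4*(k + 2)*(k**2 + 6*k + 3)*factorial(k + 3)/((k + 5)*(k + 6))
(s_(k+1) − s_k) − t_k = -8*(k**3 + 7*k**2 + 10*k + 6)*factorial(k + 2)/((k + 5)*(k + 6))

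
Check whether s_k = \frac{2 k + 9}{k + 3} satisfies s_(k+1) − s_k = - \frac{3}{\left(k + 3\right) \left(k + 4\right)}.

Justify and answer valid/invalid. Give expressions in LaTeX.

valid; difference matches t_k

s_(k+1) = (2*k + 11)/(k + 4)
s_(k+1) − s_k = -3/(k**2 + 7*k + 12)
(s_(k+1) − s_k) − t_k = 0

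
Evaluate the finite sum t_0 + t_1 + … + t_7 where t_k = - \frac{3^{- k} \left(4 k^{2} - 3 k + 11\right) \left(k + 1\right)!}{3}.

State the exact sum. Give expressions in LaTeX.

Σ = -130163/81

t_(k+1)/t_k = (k + 2)*(-3*k + 4*(k + 1)**2 + 8)/(3*(4*k**2 - 3*k + 11)).
Gosper form: A/B · C(k+1)/C(k) with A=k/3 + 2/3, B=1, C=k**2 - 3*k/4 + 11/4.
Need (k/3 + 2/3)·f(k+1) − (1)·f(k) = k**2 - 3*k/4 + 11/4.
d = 1 from the (1,0,2) case.
Coefficient equations give f(k) = 3*(4*k - 3)/4.
Get s_k = R·t_k = -(4*k - 3)*factorial(k + 1)/3**k with R(k) = B(k−1)f(k)/C(k) = 3*(4*k - 3)/(4*k**2 - 3*k + 11).
s_(k+1) − s_k = -(4*k**2 - 3*k + 11)*factorial(k + 1)/(3*3**k) = t_k.
Evaluate s at k=8 and k=0: -129920/81 and 3; difference -130163/81.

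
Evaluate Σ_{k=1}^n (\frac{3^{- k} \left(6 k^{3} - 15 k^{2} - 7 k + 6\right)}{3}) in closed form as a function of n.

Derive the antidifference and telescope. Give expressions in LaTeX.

S(n) = 3^{- n - 1} n \left(- 3 n^{2} - 6 n - 1\right)

r(k) = (6*k**3 + 3*k**2 - 19*k - 10)/(3*(6*k**3 - 15*k**2 - 7*k + 6)) after simplifying.
A = 1/3, B = 1, C = k**3 - 5*k**2/2 - 7*k/6 + 1.
f must satisfy (1/3)·f(k+1) − (1)·f(k) = k**3 - 5*k**2/2 - 7*k/6 + 1.
deg f ≤ 3 (via 0,0,3).
Match coefficients ⇒ f(k) = -(k - 1)*(3*k**2 - 2)/2.
So s_k = (B(k−1)f/C)·t_k = (-3*(k - 1)*(3*k**2 - 2)/(6*k**3 - 15*k**2 - 7*k + 6))·t_k = (-3*k**3 + 3*k**2 + 2*k - 2)/3**k.
Δs = (6*k**3 - 15*k**2 - 7*k + 6)/(3*3**k), as required.
s_(n+1) = 3**(-n - 1)*n*(-3*n**2 - 6*n - 1) and s_(1) = 0, so S(n) = 3**(-n - 1)*n*(-3*n**2 - 6*n - 1).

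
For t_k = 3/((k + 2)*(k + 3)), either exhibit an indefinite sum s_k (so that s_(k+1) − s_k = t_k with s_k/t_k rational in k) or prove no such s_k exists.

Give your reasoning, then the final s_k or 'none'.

s_k = 3*k/(2*(k + 2))

Ratio r(k) = (k + 2)/(k + 4).
So A=k + 2 and B=k + 4, with C=1.
f must satisfy (k + 2)·f(k+1) − (k + 3)·f(k) = 1.
Degrees (1,1,0) ⇒ d ≤ 1.
Solving with deg f ≤ 1: f(k) = k/2.
R(k) = B(k−1)·f(k)/C(k) = k*(k + 3)/2; s_k = R·t_k = 3*k/(2*(k + 2)).
Δs = 3/(k**2 + 5*k + 6), as required.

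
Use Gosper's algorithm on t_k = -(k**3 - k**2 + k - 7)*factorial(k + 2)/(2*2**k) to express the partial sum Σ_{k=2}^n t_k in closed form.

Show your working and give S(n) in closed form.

r(k) = (k**4/2 + 5*k**3/2 + 4*k**2 - 9)/(k**3 - k**2 + k - 7) after simplifying.
Factor: A=k/2 + 3/2; B=1; C=k**3 - k**2 + k - 7.
Set up (k/2 + 3/2)·f(k+1) − (1)·f(k) − (k**3 - k**2 + k - 7) = 0.
From deg A=1, deg B=0, deg C=3: d=2.
Solving with deg f ≤ 2: f(k) = 2*(k**2 - 4*k + 2).
Get s_k = R·t_k = -(k**2 - 4*k + 2)*factorial(k + 2)/2**k with R(k) = B(k−1)f(k)/C(k) = 2*(k**2 - 4*k + 2)/(k**3 - k**2 + k - 7).
Δs = -(k**3 - k**2 + k - 7)*factorial(k + 2)/(2*2**k), as required.
Telescope: S(n) = s_(n+1) − s_(2) = 2**(-n - 1)*(-n**2 + 2*n + 1)*factorial(n + 3) − (12) = (-24*2**n - n**5*factorial(n) - 4*n**4*factorial(n) + 2*n**3*factorial(n) + 22*n**2*factorial(n) + 23*n*factorial(n) + 6*factorial(n))/(2*2**n).

S(n) = (-24*2**n - n**5*factorial(n) - 4*n**4*factorial(n) + 2*n**3*factorial(n) + 22*n**2*factorial(n) + 23*n*factorial(n) + 6*factorial(n))/(2*2**n)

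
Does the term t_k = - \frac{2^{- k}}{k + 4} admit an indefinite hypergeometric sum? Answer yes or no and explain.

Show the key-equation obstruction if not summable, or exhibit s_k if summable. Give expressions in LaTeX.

Ratio r(k) = (k + 4)/(2*(k + 5)).
Factor: A=k/2 + 2; B=k + 5; C=1.
f must satisfy (k/2 + 2)·f(k+1) − (k + 4)·f(k) = 1.
deg f ≤ -1 (via 1,1,0).
Bound -1 < 0, so the key equation has no polynomial solution.

No — key equation has no polynomial f.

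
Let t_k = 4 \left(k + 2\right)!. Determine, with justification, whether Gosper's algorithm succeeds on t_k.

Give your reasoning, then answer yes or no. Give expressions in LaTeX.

No — t_k has no hypergeometric antidifference.

t_(k+1)/t_k = k + 3.
Gosper form: A/B · C(k+1)/C(k) with A=k + 3, B=1, C=1.
Set up (k + 3)·f(k+1) − (1)·f(k) − (1) = 0.
deg f ≤ -1 (via 1,0,0).
Negative degree bound (-1): no f exists, t_k not Gosper-summable.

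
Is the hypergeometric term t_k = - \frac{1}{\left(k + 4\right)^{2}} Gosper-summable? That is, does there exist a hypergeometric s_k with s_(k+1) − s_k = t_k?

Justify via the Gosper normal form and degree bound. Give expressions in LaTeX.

Step 1: r(k) = (k + 4)**2/(k + 5)**2.
A = k**2 + 8*k + 16, B = k**2 + 10*k + 25, C = 1.
f must satisfy (k**2 + 8*k + 16)·f(k+1) − (k**2 + 8*k + 16)·f(k) = 1.
From deg A=2, deg B=2, deg C=0: d=0.
Put f(k) = c0: A·f(k+1) − B(k−1)·f(k) − C = -1; need -1 = 0 — inconsistent ⇒ no f, not summable.

No — key equation has no polynomial f.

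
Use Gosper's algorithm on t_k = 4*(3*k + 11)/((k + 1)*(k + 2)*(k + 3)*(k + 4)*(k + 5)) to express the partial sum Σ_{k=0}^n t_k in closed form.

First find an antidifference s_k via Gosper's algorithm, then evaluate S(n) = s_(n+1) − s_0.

S(n) = (n**3 + 10*n**2 + 31*n + 22)/(2*(n**3 + 10*n**2 + 31*n + 30))

Ratio r(k) = (k + 1)*(3*k + 14)/((k + 6)*(3*k + 11)).
A = k + 1, B = k + 6, C = k + 11/3.
Key eq: (k + 1)·f(k+1) = (k + 5)·f(k) + (k + 11/3).
d = 4 from the (1,1,1) case.
Solving with deg f ≤ 4: f(k) = k*(k + 3)*(k**2 + 7*k + 14)/24.
Certificate R = B(k−1)f/C = k*(k + 3)*(k + 5)*(k**2 + 7*k + 14)/(8*(3*k + 11)) gives s_k = k*(k**2 + 7*k + 14)/(2*(k**3 + 7*k**2 + 14*k + 8)).
Verify: 4*(3*k + 11)/(k**5 + 15*k**4 + 85*k**3 + 225*k**2 + 274*k + 120) matches t_k.
Σ_(k=0)^n t_k = s_(n+1) − s_(0) = ((n**3 + 10*n**2 + 31*n + 22)/(2*(n**3 + 10*n**2 + 31*n + 30))) − (0), i.e. (n**3 + 10*n**2 + 31*n + 22)/(2*(n**3 + 10*n**2 + 31*n + 30)).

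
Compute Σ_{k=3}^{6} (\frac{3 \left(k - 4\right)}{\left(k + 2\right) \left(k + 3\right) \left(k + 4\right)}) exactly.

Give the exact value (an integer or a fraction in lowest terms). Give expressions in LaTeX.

Σ = 0

Ratio r(k) = (k - 3)*(k + 2)/((k - 4)*(k + 5)).
Normal form (A,B,C) = (k + 2, k + 5, k - 4).
Key eq: (k + 2)·f(k+1) = (k + 4)·f(k) + (k - 4).
Degrees (1,1,1) ⇒ d ≤ 2.
Coefficient equations give f(k) = -k*(k + 11)/6.
Certificate R = B(k−1)f/C = -k*(k + 4)*(k + 11)/(6*(k - 4)) gives s_k = k*(-k - 11)/(2*(k + 2)*(k + 3)).
Check: Δs_k = 3*(k - 4)/(k**3 + 9*k**2 + 26*k + 24). ✓
Σ_(k=3)^(6) t_k = s_(7) − s_(3) = -7/10 − (-7/10) = 0.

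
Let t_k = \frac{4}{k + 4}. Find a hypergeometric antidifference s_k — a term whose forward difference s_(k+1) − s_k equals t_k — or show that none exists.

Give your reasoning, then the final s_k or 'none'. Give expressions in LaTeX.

Compute t_(k+1)/t_k: get (k + 4)/(k + 5).
So A=k + 4 and B=k + 5, with C=1.
Key eq: (k + 4)·f(k+1) = (k + 4)·f(k) + (1).
Degrees (1,1,0) ⇒ d ≤ 0.
f = c0 ⇒ A·f(k+1) − B(k−1)·f(k) − C = -1. The system {-1 = 0} is inconsistent; no antidifference.

none (Gosper's algorithm certifies no s_k)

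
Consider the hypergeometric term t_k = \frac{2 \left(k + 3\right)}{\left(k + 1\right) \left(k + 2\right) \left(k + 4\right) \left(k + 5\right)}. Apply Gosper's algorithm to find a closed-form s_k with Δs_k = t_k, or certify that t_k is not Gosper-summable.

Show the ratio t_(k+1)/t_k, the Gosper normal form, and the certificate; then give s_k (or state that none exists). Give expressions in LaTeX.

s_k = \frac{k \left(k + 5\right)}{4 \left(k^{2} + 5 k + 4\right)}

r(k) = (k + 1)*(k + 4)**2/((k + 3)**2*(k + 6)) after simplifying.
Gosper form: A/B · C(k+1)/C(k) with A=k + 1, B=k + 6, C=k**2 + 6*k + 9.
Set up (k + 1)·f(k+1) − (k + 5)·f(k) − (k**2 + 6*k + 9) = 0.
Bound: deg f ≤ 4.
Solve for f: f(k) = k*(k + 2)*(k + 3)*(k + 5)/8 (degree 4 ≤ 4).
R(k) = B(k−1)·f(k)/C(k) = k*(k + 2)*(k + 5)**2/(8*(k + 3)); s_k = R·t_k = k*(k + 5)/(4*(k**2 + 5*k + 4)).
Verify: 2*(k + 3)/(k**4 + 12*k**3 + 49*k**2 + 78*k + 40) matches t_k.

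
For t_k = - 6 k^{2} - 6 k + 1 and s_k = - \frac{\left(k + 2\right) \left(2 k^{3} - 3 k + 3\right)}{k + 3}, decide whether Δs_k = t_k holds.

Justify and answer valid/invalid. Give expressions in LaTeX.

Invalid: residual \frac{2 \left(2 k^{3} + 12 k^{2} + 10 k - 3\right)}{k^{2} + 7 k + 12} ≠ 0.

s_(k+1) = (k + 3)*(3*k - 2*(k + 1)**3)/(k + 4)
s_(k+1) − s_k = (-6*k**4 - 44*k**3 - 89*k**2 - 45*k + 6)/(k**2 + 7*k + 12)
(s_(k+1) − s_k) − t_k = 2*(2*k**3 + 12*k**2 + 10*k - 3)/(k**2 + 7*k + 12)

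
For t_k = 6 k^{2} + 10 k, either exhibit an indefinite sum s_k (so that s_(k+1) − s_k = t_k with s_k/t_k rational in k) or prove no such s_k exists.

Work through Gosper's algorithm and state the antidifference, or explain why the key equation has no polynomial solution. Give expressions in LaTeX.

s_k = 2 k \left(k^{2} + k - 2\right)

Ratio r(k) = (3*k**2 + 11*k + 8)/(k*(3*k + 5)).
Normal form (A,B,C) = (1, 1, k**2 + 5*k/3).
Key eq: (1)·f(k+1) = (1)·f(k) + (k**2 + 5*k/3).
Bound: deg f ≤ 3.
Solve for f: f(k) = k*(k - 1)*(k + 2)/3 (degree 3 ≤ 3).
Certificate R = B(k−1)f/C = (k - 1)*(k + 2)/(3*k + 5) gives s_k = 2*k*(k**2 + k - 2).
s_(k+1) − s_k = 2*k*(3*k + 5) = t_k.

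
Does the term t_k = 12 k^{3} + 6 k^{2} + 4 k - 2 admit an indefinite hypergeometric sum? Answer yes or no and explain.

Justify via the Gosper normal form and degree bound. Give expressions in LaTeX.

Yes. s_k = k \left(3 k^{3} - 4 k^{2} + 2 k - 3\right).

t_(k+1)/t_k = (6*k**3 + 21*k**2 + 26*k + 10)/(6*k**3 + 3*k**2 + 2*k - 1).
Take A(k)=1, B(k)=1, C(k)=k**3 + k**2/2 + k/3 - 1/6.
f must satisfy (1)·f(k+1) − (1)·f(k) = k**3 + k**2/2 + k/3 - 1/6.
From deg A=0, deg B=0, deg C=3: d=4.
Coefficient equations give f(k) = k*(3*k**3 - 4*k**2 + 2*k - 3)/12.
Then R = B(k−1)f/C = k*(3*k**3 - 4*k**2 + 2*k - 3)/(2*(6*k**3 + 3*k**2 + 2*k - 1)), so s_k = R(k)·t_k = k*(3*k**3 - 4*k**2 + 2*k - 3).
s_(k+1) − s_k = 12*k**3 + 6*k**2 + 4*k - 2 = t_k.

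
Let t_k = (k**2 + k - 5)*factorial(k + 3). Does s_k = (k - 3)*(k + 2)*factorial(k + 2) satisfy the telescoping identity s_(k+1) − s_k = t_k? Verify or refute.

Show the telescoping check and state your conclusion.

Invalid: residual -(k**2 - 3)*factorial(k + 2) ≠ 0.

s_(k+1) = (k - 2)*(k + 3)*factorial(k + 3)
s_(k+1) − s_k = (k**3 + 3*k**2 - 2*k - 12)*factorial(k + 2)
(s_(k+1) − s_k) − t_k = -(k**2 - 3)*factorial(k + 2)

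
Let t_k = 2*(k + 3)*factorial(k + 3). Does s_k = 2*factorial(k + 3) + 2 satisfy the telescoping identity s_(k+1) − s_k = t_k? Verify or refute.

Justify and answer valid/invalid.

s_(k+1) = 2*factorial(k + 4) + 2
s_(k+1) − s_k = 2*(k + 3)*factorial(k + 3)
(s_(k+1) − s_k) − t_k = 0

Valid: the claim telescopes to t_k.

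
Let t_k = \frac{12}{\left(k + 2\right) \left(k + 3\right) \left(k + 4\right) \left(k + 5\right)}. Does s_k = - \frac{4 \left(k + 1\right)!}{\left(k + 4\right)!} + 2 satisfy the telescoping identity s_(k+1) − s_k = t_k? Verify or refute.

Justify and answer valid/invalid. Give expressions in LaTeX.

s_(k+1) = -4*factorial(k + 2)/factorial(k + 5) + 2
s_(k+1) − s_k = 12/((k + 2)*(k + 3)*(k + 4)*(k + 5))
(s_(k+1) − s_k) − t_k = 0

Valid: the claim telescopes to t_k.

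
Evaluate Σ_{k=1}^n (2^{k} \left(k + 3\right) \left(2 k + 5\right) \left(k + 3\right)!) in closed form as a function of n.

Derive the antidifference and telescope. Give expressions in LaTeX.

Step 1: r(k) = (k + 4)**2*(4*k + 14)/((k + 3)*(2*k + 5)).
Gosper form: A/B · C(k+1)/C(k) with A=2*k + 8, B=1, C=k**2 + 11*k/2 + 15/2.
Solve (2*k + 8)·f(k+1) − (1)·f(k) = k**2 + 11*k/2 + 15/2.
Degrees (1,0,2) ⇒ d ≤ 1.
A polynomial solution: f(k) = (k + 1)/2.
So s_k = (B(k−1)f/C)·t_k = ((k + 1)/((k + 3)*(2*k + 5)))·t_k = 2**k*(k + 1)*factorial(k + 3).
Δs = 2**k*(k + 3)*(2*k + 5)*factorial(k + 3), as required.
Evaluate: s_(n+1) = 2**(n + 1)*(n + 2)*factorial(n + 4); subtract s_(1) = 96 ⇒ S(n) = 2*2**n*n*factorial(n + 4) + 4*2**n*factorial(n + 4) - 96.

S(n) = 2 \cdot 2^{n} n \left(n + 4\right)! + 4 \cdot 2^{n} \left(n + 4\right)! - 96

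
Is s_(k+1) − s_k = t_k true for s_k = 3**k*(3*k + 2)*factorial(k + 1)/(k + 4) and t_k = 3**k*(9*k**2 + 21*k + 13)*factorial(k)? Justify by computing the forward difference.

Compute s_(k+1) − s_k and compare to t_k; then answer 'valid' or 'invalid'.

Invalid: residual -3**(k + 1)*(9*k**3 + 57*k**2 + 94*k + 50)*factorial(k)/((k + 4)*(k + 5)) ≠ 0.

s_(k+1) = 3**(k + 1)*(3*k + 5)*factorial(k + 2)/(k + 5)
s_(k+1) − s_k = 3**k*(9*k**3 + 66*k**2 + 145*k + 110)*factorial(k + 1)/((k + 4)*(k + 5))
(s_(k+1) − s_k) − t_k = -3**(k + 1)*(9*k**3 + 57*k**2 + 94*k + 50)*factorial(k)/((k + 4)*(k + 5))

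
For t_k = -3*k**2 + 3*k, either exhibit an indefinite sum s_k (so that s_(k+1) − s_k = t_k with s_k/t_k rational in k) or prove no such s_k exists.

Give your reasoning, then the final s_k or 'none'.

Ratio r(k) = (k + 1)/(k - 1).
Gosper form: A/B · C(k+1)/C(k) with A=1, B=1, C=k**2 - k.
f must satisfy (1)·f(k+1) − (1)·f(k) = k**2 - k.
deg f ≤ 3 (via 0,0,2).
Coefficient equations give f(k) = k*(k - 2)*(k - 1)/3.
R(k) = B(k−1)·f(k)/C(k) = (k - 2)/3; s_k = R·t_k = k*(-k**2 + 3*k - 2).
Check: Δs_k = 3*k*(1 - k). ✓

s_k = k*(-k**2 + 3*k - 2)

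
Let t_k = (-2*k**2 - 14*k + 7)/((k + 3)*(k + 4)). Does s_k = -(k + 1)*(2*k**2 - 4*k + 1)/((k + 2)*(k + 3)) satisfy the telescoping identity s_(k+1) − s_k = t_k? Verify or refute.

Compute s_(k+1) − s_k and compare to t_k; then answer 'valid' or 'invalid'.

s_(k+1) = (k + 2)*(4*k - 2*(k + 1)**2 + 3)/((k + 3)*(k + 4))
s_(k+1) − s_k = (-2*k**3 - 18*k**2 - 7*k + 8)/(k**3 + 9*k**2 + 26*k + 24)
(s_(k+1) − s_k) − t_k = 2*(7*k - 3)/(k**3 + 9*k**2 + 26*k + 24)

Invalid: residual 2*(7*k - 3)/(k**3 + 9*k**2 + 26*k + 24) ≠ 0.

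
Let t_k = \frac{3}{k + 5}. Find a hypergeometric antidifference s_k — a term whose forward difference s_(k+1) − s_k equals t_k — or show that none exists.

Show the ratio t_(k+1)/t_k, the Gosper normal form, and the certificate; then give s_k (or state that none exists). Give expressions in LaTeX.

none (Gosper's algorithm certifies no s_k)

Compute t_(k+1)/t_k: get (k + 5)/(k + 6).
Factor: A=k + 5; B=k + 6; C=1.
Need (k + 5)·f(k+1) − (k + 5)·f(k) = 1.
Bound: deg f ≤ 0.
Write f(k) = c0. Then LHS − RHS = -1, requiring -1 = 0: contradictory. No certificate.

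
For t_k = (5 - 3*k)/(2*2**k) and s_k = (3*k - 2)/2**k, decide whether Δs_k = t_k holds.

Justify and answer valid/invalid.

valid; difference matches t_k

s_(k+1) = (3*k + 1)/(2*2**k)
s_(k+1) − s_k = (5 - 3*k)/(2*2**k)
(s_(k+1) − s_k) − t_k = 0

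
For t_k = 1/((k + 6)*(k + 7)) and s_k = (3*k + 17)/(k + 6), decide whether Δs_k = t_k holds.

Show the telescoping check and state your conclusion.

valid (s_(k+1) − s_k reduces to t_k)

s_(k+1) = (3*k + 20)/(k + 7)
s_(k+1) − s_k = 1/(k**2 + 13*k + 42)
(s_(k+1) − s_k) − t_k = 0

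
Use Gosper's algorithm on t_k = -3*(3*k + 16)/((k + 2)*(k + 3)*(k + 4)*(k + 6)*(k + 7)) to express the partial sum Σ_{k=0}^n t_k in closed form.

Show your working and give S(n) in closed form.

t_(k+1)/t_k = (k + 2)*(k + 6)*(3*k + 19)/((k + 5)*(k + 8)*(3*k + 16)).
Gosper form: A/B · C(k+1)/C(k) with A=k + 2, B=k + 8, C=k**2 + 31*k/3 + 80/3.
Solve (k + 2)·f(k+1) − (k + 7)·f(k) = k**2 + 31*k/3 + 80/3.
Bound: deg f ≤ 5.
Solving with deg f ≤ 5: f(k) = k*(k + 4)*(k + 5)*(k**2 + 11*k + 36)/108.
So s_k = (B(k−1)f/C)·t_k = (k*(k + 4)*(k + 7)*(k**2 + 11*k + 36)/(36*(3*k + 16)))·t_k = k*(-k**2 - 11*k - 36)/(12*(k**3 + 11*k**2 + 36*k + 36)).
Check: Δs_k = 3*(-3*k - 16)/(k**5 + 22*k**4 + 185*k**3 + 740*k**2 + 1404*k + 1008). ✓
Telescope: S(n) = s_(n+1) − s_(0) = (-n**3 - 14*n**2 - 61*n - 48)/(12*(n**3 + 14*n**2 + 61*n + 84)) − (0) = (-n**3 - 14*n**2 - 61*n - 48)/(12*(n**3 + 14*n**2 + 61*n + 84)).

S(n) = (-n**3 - 14*n**2 - 61*n - 48)/(12*(n**3 + 14*n**2 + 61*n + 84))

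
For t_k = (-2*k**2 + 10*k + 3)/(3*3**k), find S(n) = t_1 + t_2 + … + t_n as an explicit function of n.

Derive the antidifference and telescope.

S(n) = (6*3**n + n**2 - 2*n - 6)/(3*3**n)

Compute t_(k+1)/t_k: get (2*k**2 - 6*k - 11)/(3*(2*k**2 - 10*k - 3)).
So A=1/3 and B=1, with C=k**2 - 5*k - 3/2.
f must satisfy (1/3)·f(k+1) − (1)·f(k) = k**2 - 5*k - 3/2.
From deg A=0, deg B=0, deg C=2: d=2.
A polynomial solution: f(k) = -3*(k**2 - 4*k - 3)/2.
Then R = B(k−1)f/C = -3*(k**2 - 4*k - 3)/(2*k**2 - 10*k - 3), so s_k = R(k)·t_k = (k**2 - 4*k - 3)/3**k.
Check: Δs_k = (-2*k**2 + 10*k + 3)/(3*3**k). ✓
Evaluate: s_(n+1) = 3**(-n - 1)*(n**2 - 2*n - 6); subtract s_(1) = -2 ⇒ S(n) = (6*3**n + n**2 - 2*n - 6)/(3*3**n).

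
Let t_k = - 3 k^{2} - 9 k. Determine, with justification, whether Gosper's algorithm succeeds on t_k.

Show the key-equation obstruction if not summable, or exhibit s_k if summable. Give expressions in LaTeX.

Yes. s_k = k \left(- k^{2} - 3 k + 4\right).

t_(k+1)/t_k = (k**2 + 5*k + 4)/(k*(k + 3)).
Factor: A=1; B=1; C=k**2 + 3*k.
Set up (1)·f(k+1) − (1)·f(k) − (k**2 + 3*k) = 0.
Bound: deg f ≤ 3.
Solve for f: f(k) = k*(k - 1)*(k + 4)/3 (degree 3 ≤ 3).
Get s_k = R·t_k = k*(-k**2 - 3*k + 4) with R(k) = B(k−1)f(k)/C(k) = (k - 1)*(k + 4)/(3*(k + 3)).
Check: Δs_k = 3*k*(-k - 3). ✓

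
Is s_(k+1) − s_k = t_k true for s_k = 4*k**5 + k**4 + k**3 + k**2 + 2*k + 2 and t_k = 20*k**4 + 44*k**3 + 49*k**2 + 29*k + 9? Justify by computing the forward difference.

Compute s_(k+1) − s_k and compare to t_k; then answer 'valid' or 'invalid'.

s_(k+1) = 4*k**5 + 21*k**4 + 45*k**3 + 50*k**2 + 31*k + 11
s_(k+1) − s_k = 20*k**4 + 44*k**3 + 49*k**2 + 29*k + 9
(s_(k+1) − s_k) − t_k = 0

valid (s_(k+1) − s_k reduces to t_k)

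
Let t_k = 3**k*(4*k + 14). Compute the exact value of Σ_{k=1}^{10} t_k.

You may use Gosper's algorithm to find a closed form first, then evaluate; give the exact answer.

Σ = 4605804

r(k) = 3*(2*k + 9)/(2*k + 7) after simplifying.
Gosper form: A/B · C(k+1)/C(k) with A=3, B=1, C=k + 7/2.
f must satisfy (3)·f(k+1) − (1)·f(k) = k + 7/2.
Degrees (0,0,1) ⇒ d ≤ 1.
Match coefficients ⇒ f(k) = (k + 2)/2.
So s_k = (B(k−1)f/C)·t_k = ((k + 2)/(2*k + 7))·t_k = 2*3**k*(k + 2).
s_(k+1) − s_k = 3**k*(4*k + 14) = t_k.
Sum = s_(11) − s_(1); s_(11) = 4605822, s_(1) = 18 ⇒ 4605804.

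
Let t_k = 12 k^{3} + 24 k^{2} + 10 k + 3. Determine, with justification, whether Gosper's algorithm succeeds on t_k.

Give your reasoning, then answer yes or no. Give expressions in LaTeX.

Yes. s_k = k \left(3 k^{3} + 2 k^{2} - 4 k + 2\right).

Ratio r(k) = (12*k**3 + 60*k**2 + 94*k + 49)/(12*k**3 + 24*k**2 + 10*k + 3).
Take A(k)=1, B(k)=1, C(k)=k**3 + 2*k**2 + 5*k/6 + 1/4.
f must satisfy (1)·f(k+1) − (1)·f(k) = k**3 + 2*k**2 + 5*k/6 + 1/4.
From deg A=0, deg B=0, deg C=3: d=4.
Solve for f: f(k) = k*(3*k**3 + 2*k**2 - 4*k + 2)/12 (degree 4 ≤ 4).
So s_k = (B(k−1)f/C)·t_k = (k*(3*k**3 + 2*k**2 - 4*k + 2)/(12*k**3 + 24*k**2 + 10*k + 3))·t_k = k*(3*k**3 + 2*k**2 - 4*k + 2).
Check: Δs_k = 12*k**3 + 24*k**2 + 10*k + 3. ✓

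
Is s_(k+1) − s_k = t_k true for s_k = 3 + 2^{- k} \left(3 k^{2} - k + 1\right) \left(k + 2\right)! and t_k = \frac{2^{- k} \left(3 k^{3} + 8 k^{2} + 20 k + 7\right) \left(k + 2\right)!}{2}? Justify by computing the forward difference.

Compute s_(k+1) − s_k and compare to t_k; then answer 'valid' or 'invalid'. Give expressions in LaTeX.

valid; difference matches t_k

s_(k+1) = -2**(-k - 1)*(k - 3*(k + 1)**2)*factorial(k + 3) + 3
s_(k+1) − s_k = (3*k**3 + 8*k**2 + 20*k + 7)*factorial(k + 2)/(2*2**k)
(s_(k+1) − s_k) − t_k = 0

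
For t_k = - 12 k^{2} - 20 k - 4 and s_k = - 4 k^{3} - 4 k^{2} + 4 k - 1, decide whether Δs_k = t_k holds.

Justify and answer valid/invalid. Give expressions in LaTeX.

valid (s_(k+1) − s_k reduces to t_k)

s_(k+1) = -4*k**3 - 16*k**2 - 16*k - 5
s_(k+1) − s_k = -12*k**2 - 20*k - 4
(s_(k+1) − s_k) − t_k = 0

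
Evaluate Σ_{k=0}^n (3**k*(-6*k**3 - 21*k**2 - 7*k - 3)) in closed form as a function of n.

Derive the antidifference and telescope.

Step 1: r(k) = 3*(6*k**3 + 39*k**2 + 67*k + 37)/(6*k**3 + 21*k**2 + 7*k + 3).
Take A(k)=3, B(k)=1, C(k)=k**3 + 7*k**2/2 + 7*k/6 + 1/2.
f must satisfy (3)·f(k+1) − (1)·f(k) = k**3 + 7*k**2/2 + 7*k/6 + 1/2.
From deg A=0, deg B=0, deg C=3: d=3.
Match coefficients ⇒ f(k) = (3*k**3 - 3*k**2 - k + 3)/6.
So s_k = (B(k−1)f/C)·t_k = ((3*k**3 - 3*k**2 - k + 3)/(6*k**3 + 21*k**2 + 7*k + 3))·t_k = 3**k*(-3*k**3 + 3*k**2 + k - 3).
s_(k+1) − s_k = 3**k*(-6*k**3 - 21*k**2 - 7*k - 3) = t_k.
Σ_(k=0)^n t_k = s_(n+1) − s_(0) = (3**(n + 1)*(-3*n**3 - 6*n**2 - 2*n - 2)) − (-3), i.e. -9*3**n*n**3 - 18*3**n*n**2 - 6*3**n*n - 6*3**n + 3.

S(n) = -9*3**n*n**3 - 18*3**n*n**2 - 6*3**n*n - 6*3**n + 3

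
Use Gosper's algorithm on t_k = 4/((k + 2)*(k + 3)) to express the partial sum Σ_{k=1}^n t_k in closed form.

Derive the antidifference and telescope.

S(n) = 4*n/(3*(n + 3))

r(k) = (k + 2)/(k + 4) after simplifying.
A = k + 2, B = k + 4, C = 1.
Key eq: (k + 2)·f(k+1) = (k + 3)·f(k) + (1).
d = 1 from the (1,1,0) case.
Solve for f: f(k) = k/2 (degree 1 ≤ 1).
R(k) = B(k−1)·f(k)/C(k) = k*(k + 3)/2; s_k = R·t_k = 2*k/(k + 2).
Check: Δs_k = 4/(k**2 + 5*k + 6). ✓
Telescope: S(n) = s_(n+1) − s_(1) = 2*(n + 1)/(n + 3) − (2/3) = 4*n/(3*(n + 3)).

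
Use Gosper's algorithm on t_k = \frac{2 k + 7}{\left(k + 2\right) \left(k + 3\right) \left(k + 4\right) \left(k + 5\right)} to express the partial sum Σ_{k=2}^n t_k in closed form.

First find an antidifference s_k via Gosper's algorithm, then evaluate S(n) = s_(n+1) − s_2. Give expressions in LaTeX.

S(n) = \frac{n^{2} + 8 n - 9}{24 \left(n^{2} + 8 n + 15\right)}

Ratio r(k) = (k + 2)*(2*k + 9)/((k + 6)*(2*k + 7)).
A = k + 2, B = k + 6, C = k + 7/2.
Need (k + 2)·f(k+1) − (k + 5)·f(k) = k + 7/2.
Bound: deg f ≤ 3.
A polynomial solution: f(k) = k*(k + 3)*(k + 6)/16.
So s_k = (B(k−1)f/C)·t_k = (k*(k + 3)*(k + 5)*(k + 6)/(8*(2*k + 7)))·t_k = k*(k + 6)/(8*(k**2 + 6*k + 8)).
Δs = (2*k + 7)/(k**4 + 14*k**3 + 71*k**2 + 154*k + 120), as required.
Evaluate: s_(n+1) = (n**2 + 8*n + 7)/(8*(n**2 + 8*n + 15)); subtract s_(2) = 1/12 ⇒ S(n) = (n**2 + 8*n - 9)/(24*(n**2 + 8*n + 15)).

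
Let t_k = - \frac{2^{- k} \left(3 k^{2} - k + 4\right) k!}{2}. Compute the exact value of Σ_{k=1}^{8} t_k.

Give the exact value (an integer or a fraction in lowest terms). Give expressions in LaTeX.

Compute t_(k+1)/t_k: get (k + 1)*(-k + 3*(k + 1)**2 + 3)/(2*(3*k**2 - k + 4)).
Take A(k)=k/2 + 1/2, B(k)=1, C(k)=k**2 - k/3 + 4/3.
Key eq: (k/2 + 1/2)·f(k+1) = (1)·f(k) + (k**2 - k/3 + 4/3).
Bound: deg f ≤ 1.
Solve for f: f(k) = 2*(3*k - 1)/3 (degree 1 ≤ 1).
R(k) = B(k−1)·f(k)/C(k) = 2*(3*k - 1)/(3*k**2 - k + 4); s_k = R·t_k = -(3*k - 1)*factorial(k)/2**k.
Verify: -(3*k**2 - k + 4)*factorial(k)/(2*2**k) matches t_k.
Sum = s_(9) − s_(1); s_(9) = -36855/2, s_(1) = -1 ⇒ -36853/2.

Σ = -36853/2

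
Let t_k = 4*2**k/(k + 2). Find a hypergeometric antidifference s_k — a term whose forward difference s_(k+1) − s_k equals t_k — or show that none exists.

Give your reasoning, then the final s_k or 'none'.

no hypergeometric antidifference exists

t_(k+1)/t_k = 2*(k + 2)/(k + 3).
Normal form (A,B,C) = (2*k + 4, k + 3, 1).
Key eq: (2*k + 4)·f(k+1) = (k + 2)·f(k) + (1).
Degrees (1,1,0) ⇒ d ≤ -1.
deg f ≤ -1 is impossible — no certificate.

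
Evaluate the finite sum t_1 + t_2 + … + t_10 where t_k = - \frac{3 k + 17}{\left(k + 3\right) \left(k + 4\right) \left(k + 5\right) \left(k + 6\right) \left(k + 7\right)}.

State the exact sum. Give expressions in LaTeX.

t_(k+1)/t_k = (k + 3)*(3*k + 20)/((k + 8)*(3*k + 17)).
So A=k + 3 and B=k + 8, with C=k + 17/3.
f must satisfy (k + 3)·f(k+1) − (k + 7)·f(k) = k + 17/3.
From deg A=1, deg B=1, deg C=1: d=4.
Coefficient equations give f(k) = k*(k + 5)*(k**2 + 13*k + 54)/216.
Certificate R = B(k−1)f/C = k*(k + 5)*(k + 7)*(k**2 + 13*k + 54)/(72*(3*k + 17)) gives s_k = k*(-k**2 - 13*k - 54)/(72*(k**3 + 13*k**2 + 54*k + 72)).
Δs = (-3*k - 17)/(k**5 + 25*k**4 + 245*k**3 + 1175*k**2 + 2754*k + 2520), as required.
Evaluate s at k=11 and k=1: -583/42840 and -17/2520; difference -7/1020.

Σ = -7/1020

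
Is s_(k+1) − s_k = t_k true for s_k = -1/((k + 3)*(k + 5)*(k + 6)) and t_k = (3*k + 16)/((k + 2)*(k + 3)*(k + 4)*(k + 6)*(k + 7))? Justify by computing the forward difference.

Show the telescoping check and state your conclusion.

s_(k+1) = -1/((k + 4)*(k + 6)*(k + 7))
s_(k+1) − s_k = (3*k + 13)/(k**5 + 25*k**4 + 245*k**3 + 1175*k**2 + 2754*k + 2520)
(s_(k+1) − s_k) − t_k = 6*(-2*k - 9)/(k**6 + 27*k**5 + 295*k**4 + 1665*k**3 + 5104*k**2 + 8028*k + 5040)

Invalid: residual 6*(-2*k - 9)/(k**6 + 27*k**5 + 295*k**4 + 1665*k**3 + 5104*k**2 + 8028*k + 5040) ≠ 0.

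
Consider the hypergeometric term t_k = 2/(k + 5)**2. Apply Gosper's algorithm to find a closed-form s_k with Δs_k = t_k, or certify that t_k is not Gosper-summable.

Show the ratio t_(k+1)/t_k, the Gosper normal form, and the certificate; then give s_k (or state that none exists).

not Gosper-summable; s_k does not exist

Step 1: r(k) = (k + 5)**2/(k + 6)**2.
Normal form (A,B,C) = (k**2 + 10*k + 25, k**2 + 12*k + 36, 1).
f must satisfy (k**2 + 10*k + 25)·f(k+1) − (k**2 + 10*k + 25)·f(k) = 1.
deg f ≤ 0 (via 2,2,0).
Write f(k) = c0. Then LHS − RHS = -1, requiring -1 = 0: contradictory. No certificate.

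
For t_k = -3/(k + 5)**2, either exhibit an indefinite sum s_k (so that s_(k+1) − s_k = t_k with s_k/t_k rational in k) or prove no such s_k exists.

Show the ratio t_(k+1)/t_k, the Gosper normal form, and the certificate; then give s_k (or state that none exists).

r(k) = (k + 5)**2/(k + 6)**2 after simplifying.
Normal form (A,B,C) = (k**2 + 10*k + 25, k**2 + 12*k + 36, 1).
Need (k**2 + 10*k + 25)·f(k+1) − (k**2 + 10*k + 25)·f(k) = 1.
From deg A=2, deg B=2, deg C=0: d=0.
f = c0 ⇒ A·f(k+1) − B(k−1)·f(k) − C = -1. The system {-1 = 0} is inconsistent; no antidifference.

no hypergeometric antidifference exists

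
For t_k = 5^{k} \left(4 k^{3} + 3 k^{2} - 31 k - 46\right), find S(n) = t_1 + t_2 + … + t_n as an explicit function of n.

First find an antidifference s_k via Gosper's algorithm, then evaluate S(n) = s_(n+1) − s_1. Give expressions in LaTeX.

Ratio r(k) = 5*(4*k**3 + 15*k**2 - 13*k - 70)/(4*k**3 + 3*k**2 - 31*k - 46).
Normal form (A,B,C) = (5, 1, k**3 + 3*k**2/4 - 31*k/4 - 23/2).
Set up (5)·f(k+1) − (1)·f(k) − (k**3 + 3*k**2/4 - 31*k/4 - 23/2) = 0.
From deg A=0, deg B=0, deg C=3: d=3.
Solve for f: f(k) = (k**3 - 3*k**2 - 4*k - 4)/4 (degree 3 ≤ 3).
Then R = B(k−1)f/C = (k**3 - 3*k**2 - 4*k - 4)/(4*k**3 + 3*k**2 - 31*k - 46), so s_k = R(k)·t_k = 5**k*(k**3 - 3*k**2 - 4*k - 4).
Verify: 5**k*(4*k**3 + 3*k**2 - 31*k - 46) matches t_k.
s_(n+1) = 5**(n + 1)*(n**3 - 7*n - 10) and s_(1) = -50, so S(n) = 5*5**n*n**3 - 35*5**n*n - 50*5**n + 50.

S(n) = 5 \cdot 5^{n} n^{3} - 35 \cdot 5^{n} n - 50 \cdot 5^{n} + 50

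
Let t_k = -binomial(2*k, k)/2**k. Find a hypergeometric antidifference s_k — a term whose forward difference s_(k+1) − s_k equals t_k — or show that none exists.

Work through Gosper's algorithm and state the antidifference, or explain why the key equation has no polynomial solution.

not Gosper-summable; s_k does not exist

r(k) = (2*k + 1)/(k + 1) after simplifying.
Take A(k)=2*k + 1, B(k)=k + 1, C(k)=1.
Key eq: (2*k + 1)·f(k+1) = (k)·f(k) + (1).
From deg A=1, deg B=1, deg C=0: d=-1.
Negative degree bound (-1): no f exists, t_k not Gosper-summable.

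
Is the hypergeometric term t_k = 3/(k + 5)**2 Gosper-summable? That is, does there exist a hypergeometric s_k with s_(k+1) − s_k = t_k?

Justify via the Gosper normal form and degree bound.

No. Not Gosper-summable.

r(k) = (k + 5)**2/(k + 6)**2 after simplifying.
So A=k**2 + 10*k + 25 and B=k**2 + 12*k + 36, with C=1.
Need (k**2 + 10*k + 25)·f(k+1) − (k**2 + 10*k + 25)·f(k) = 1.
From deg A=2, deg B=2, deg C=0: d=0.
f = c0 ⇒ A·f(k+1) − B(k−1)·f(k) − C = -1. The system {-1 = 0} is inconsistent; no antidifference.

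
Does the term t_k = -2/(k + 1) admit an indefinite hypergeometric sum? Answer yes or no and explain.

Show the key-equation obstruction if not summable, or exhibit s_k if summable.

No — key equation has no polynomial f.

Compute t_(k+1)/t_k: get (k + 1)/(k + 2).
Gosper form: A/B · C(k+1)/C(k) with A=k + 1, B=k + 2, C=1.
f must satisfy (k + 1)·f(k+1) − (k + 1)·f(k) = 1.
deg f ≤ 0 (via 1,1,0).
Generic f = c0 gives residual -1; -1 = 0 cannot hold, so t_k is not Gosper-summable.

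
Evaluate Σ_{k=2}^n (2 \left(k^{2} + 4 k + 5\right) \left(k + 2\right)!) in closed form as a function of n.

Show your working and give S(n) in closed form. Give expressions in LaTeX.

S(n) = 2 n \left(n + 3\right)! + 4 \left(n + 3\right)! - 144

The ratio is (k + 3)*(4*k + (k + 1)**2 + 9)/(k**2 + 4*k + 5).
Take A(k)=k + 3, B(k)=1, C(k)=k**2 + 4*k + 5.
f must satisfy (k + 3)·f(k+1) − (1)·f(k) = k**2 + 4*k + 5.
Bound: deg f ≤ 1.
Coefficient equations give f(k) = k + 1.
Certificate R = B(k−1)f/C = (k + 1)/(k**2 + 4*k + 5) gives s_k = 2*(k + 1)*factorial(k + 2).
Verify: 2*(k**2 + 4*k + 5)*factorial(k + 2) matches t_k.
Σ_(k=2)^n t_k = s_(n+1) − s_(2) = (2*(n + 2)*factorial(n + 3)) − (144), i.e. 2*n*factorial(n + 3) + 4*factorial(n + 3) - 144.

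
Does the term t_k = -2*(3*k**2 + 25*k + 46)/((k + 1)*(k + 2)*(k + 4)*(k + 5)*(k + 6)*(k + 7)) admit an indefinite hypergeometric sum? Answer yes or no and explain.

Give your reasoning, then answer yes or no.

Yes. s_k = k*(-k**2 - 11*k - 34)/(12*(k**3 + 11*k**2 + 34*k + 24)).

t_(k+1)/t_k = (k + 1)*(k + 4)*(25*k + 3*(k + 1)**2 + 71)/((k + 3)*(k + 8)*(3*k**2 + 25*k + 46)).
Gosper form: A/B · C(k+1)/C(k) with A=k + 1, B=k + 8, C=k**3 + 34*k**2/3 + 121*k/3 + 46.
Key eq: (k + 1)·f(k+1) = (k + 7)·f(k) + (k**3 + 34*k**2/3 + 121*k/3 + 46).
Degrees (1,1,3) ⇒ d ≤ 6.
Solving with deg f ≤ 6: f(k) = k*(k + 2)*(k + 3)*(k + 5)*(k**2 + 11*k + 34)/72.
Then R = B(k−1)f/C = k*(k + 2)*(k + 5)*(k + 7)*(k**2 + 11*k + 34)/(24*(3*k**2 + 25*k + 46)), so s_k = R(k)·t_k = k*(-k**2 - 11*k - 34)/(12*(k**3 + 11*k**2 + 34*k + 24)).
Verify: 2*(-3*k**2 - 25*k - 46)/(k**6 + 25*k**5 + 247*k**4 + 1219*k**3 + 3112*k**2 + 3796*k + 1680) matches t_k.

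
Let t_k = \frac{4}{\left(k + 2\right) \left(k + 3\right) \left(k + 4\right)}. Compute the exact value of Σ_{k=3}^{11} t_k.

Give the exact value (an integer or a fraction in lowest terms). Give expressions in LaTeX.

Step 1: r(k) = (k + 2)/(k + 5).
Factor: A=k + 2; B=k + 5; C=1.
Need (k + 2)·f(k+1) − (k + 4)·f(k) = 1.
deg f ≤ 2 (via 1,1,0).
A polynomial solution: f(k) = k*(k + 5)/12.
Then R = B(k−1)f/C = k*(k + 4)*(k + 5)/12, so s_k = R(k)·t_k = k*(k + 5)/(3*(k + 2)*(k + 3)).
Check: Δs_k = 4/(k**3 + 9*k**2 + 26*k + 24). ✓
Σ_(k=3)^(11) t_k = s_(12) − s_(3) = 34/105 − (4/15) = 2/35.

Σ = 2/35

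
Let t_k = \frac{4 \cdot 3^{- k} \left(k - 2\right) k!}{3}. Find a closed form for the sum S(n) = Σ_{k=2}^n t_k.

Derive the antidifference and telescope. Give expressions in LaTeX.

S(n) = 4 \cdot 3^{- n - 2} \left(- 2 \cdot 3^{n} + 3 n n! + 3 n!\right)

r(k) = (k**2 - 1)/(3*(k - 2)) after simplifying.
Normal form (A,B,C) = (k/3 + 1/3, 1, k - 2).
Solve (k/3 + 1/3)·f(k+1) − (1)·f(k) = k - 2.
From deg A=1, deg B=0, deg C=1: d=0.
Match coefficients ⇒ f(k) = 3.
Certificate R = B(k−1)f/C = 3/(k - 2) gives s_k = 4*factorial(k)/3**k.
Check: Δs_k = 4*(k - 2)*factorial(k)/(3*3**k). ✓
Telescope: S(n) = s_(n+1) − s_(2) = 4*3**(-n - 1)*factorial(n + 1) − (8/9) = 4*3**(-n - 2)*(-2*3**n + 3*n*factorial(n) + 3*factorial(n)).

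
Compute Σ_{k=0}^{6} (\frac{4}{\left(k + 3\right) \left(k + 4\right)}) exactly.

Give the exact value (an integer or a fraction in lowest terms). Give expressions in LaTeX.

Compute t_(k+1)/t_k: get (k + 3)/(k + 5).
Gosper form: A/B · C(k+1)/C(k) with A=k + 3, B=k + 5, C=1.
Solve (k + 3)·f(k+1) − (k + 4)·f(k) = 1.
Degrees (1,1,0) ⇒ d ≤ 1.
Coefficient equations give f(k) = k/3.
Certificate R = B(k−1)f/C = k*(k + 4)/3 gives s_k = 4*k/(3*(k + 3)).
Δs = 4/(k**2 + 7*k + 12), as required.
Evaluate s at k=7 and k=0: 14/15 and 0; difference 14/15.

Σ = 14/15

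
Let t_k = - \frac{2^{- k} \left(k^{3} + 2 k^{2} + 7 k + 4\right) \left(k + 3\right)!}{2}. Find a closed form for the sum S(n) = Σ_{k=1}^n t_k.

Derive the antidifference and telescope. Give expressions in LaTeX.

S(n) = 36 - \frac{2^{- n} n^{2} \left(n + 4\right)!}{2} - \frac{3 \cdot 2^{- n} \left(n + 4\right)!}{2}

The ratio is (k**4 + 9*k**3 + 34*k**2 + 70*k + 56)/(2*(k**3 + 2*k**2 + 7*k + 4)).
Normal form (A,B,C) = (k/2 + 2, 1, k**3 + 2*k**2 + 7*k + 4).
f must satisfy (k/2 + 2)·f(k+1) − (1)·f(k) = k**3 + 2*k**2 + 7*k + 4.
From deg A=1, deg B=0, deg C=3: d=2.
Coefficient equations give f(k) = 2*(k**2 - 2*k + 4).
Get s_k = R·t_k = -(k**2 - 2*k + 4)*factorial(k + 3)/2**k with R(k) = B(k−1)f(k)/C(k) = 2*(k**2 - 2*k + 4)/(k**3 + 2*k**2 + 7*k + 4).
Δs = -(k**3 + 2*k**2 + 7*k + 4)*factorial(k + 3)/(2*2**k), as required.
Evaluate: s_(n+1) = -2**(-n - 1)*(n**2 + 3)*factorial(n + 4); subtract s_(1) = -36 ⇒ S(n) = 36 - n**2*factorial(n + 4)/(2*2**n) - 3*factorial(n + 4)/(2*2**n).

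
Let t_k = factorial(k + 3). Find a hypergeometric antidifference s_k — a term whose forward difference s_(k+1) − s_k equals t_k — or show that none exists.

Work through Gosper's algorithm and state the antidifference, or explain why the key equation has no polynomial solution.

Ratio r(k) = k + 4.
A = k + 4, B = 1, C = 1.
Key eq: (k + 4)·f(k+1) = (1)·f(k) + (1).
Degrees (1,0,0) ⇒ d ≤ -1.
Bound -1 < 0, so the key equation has no polynomial solution.

no hypergeometric antidifference exists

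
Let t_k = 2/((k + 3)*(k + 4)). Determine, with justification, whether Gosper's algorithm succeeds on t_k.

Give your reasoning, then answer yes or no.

Yes. s_k = 2*k/(3*(k + 3)).

r(k) = (k + 3)/(k + 5) after simplifying.
So A=k + 3 and B=k + 5, with C=1.
Key eq: (k + 3)·f(k+1) = (k + 4)·f(k) + (1).
Bound: deg f ≤ 1.
A polynomial solution: f(k) = k/3.
Get s_k = R·t_k = 2*k/(3*(k + 3)) with R(k) = B(k−1)f(k)/C(k) = k*(k + 4)/3.
s_(k+1) − s_k = 2/(k**2 + 7*k + 12) = t_k.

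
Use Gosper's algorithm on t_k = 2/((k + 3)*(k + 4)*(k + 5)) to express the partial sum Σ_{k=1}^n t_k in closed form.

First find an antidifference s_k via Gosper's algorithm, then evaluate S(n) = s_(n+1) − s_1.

S(n) = n*(n + 9)/(20*(n**2 + 9*n + 20))

The ratio is (k + 3)/(k + 6).
Gosper form: A/B · C(k+1)/C(k) with A=k + 3, B=k + 6, C=1.
Need (k + 3)·f(k+1) − (k + 5)·f(k) = 1.
deg f ≤ 2 (via 1,1,0).
Solve for f: f(k) = k*(k + 7)/24 (degree 2 ≤ 2).
Then R = B(k−1)f/C = k*(k + 5)*(k + 7)/24, so s_k = R(k)·t_k = k*(k + 7)/(12*(k + 3)*(k + 4)).
Check: Δs_k = 2/(k**3 + 12*k**2 + 47*k + 60). ✓
Evaluate: s_(n+1) = (n**2 + 9*n + 8)/(12*(n**2 + 9*n + 20)); subtract s_(1) = 1/30 ⇒ S(n) = n*(n + 9)/(20*(n**2 + 9*n + 20)).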